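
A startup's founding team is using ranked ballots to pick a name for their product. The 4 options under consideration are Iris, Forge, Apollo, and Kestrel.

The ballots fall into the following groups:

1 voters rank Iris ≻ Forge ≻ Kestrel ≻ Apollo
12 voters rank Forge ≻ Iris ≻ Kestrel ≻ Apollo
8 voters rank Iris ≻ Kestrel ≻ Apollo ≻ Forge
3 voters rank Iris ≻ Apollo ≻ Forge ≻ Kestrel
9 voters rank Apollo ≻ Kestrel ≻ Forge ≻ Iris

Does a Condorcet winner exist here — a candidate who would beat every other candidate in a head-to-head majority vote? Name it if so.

There is no Condorcet winner

Head-to-head results (33 voters total):
Iris vs Forge: Forge wins 21–12.
Iris vs Apollo: Iris wins 24–9.
Iris vs Kestrel: Iris wins 24–9.
Forge vs Apollo: Apollo wins 20–13.
Forge vs Kestrel: Kestrel wins 17–16.
Apollo vs Kestrel: Kestrel wins 21–12.
No candidate beats all others: Iris beats Apollo beats Forge beats Iris, a majority cycle.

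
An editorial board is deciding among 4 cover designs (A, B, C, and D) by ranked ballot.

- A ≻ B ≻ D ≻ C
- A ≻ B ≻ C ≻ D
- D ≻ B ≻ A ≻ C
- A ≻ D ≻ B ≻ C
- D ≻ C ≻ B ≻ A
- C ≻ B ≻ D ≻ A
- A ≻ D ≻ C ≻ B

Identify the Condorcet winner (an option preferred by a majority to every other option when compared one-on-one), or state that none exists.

A

Head-to-head results (7 voters total):
A vs B: A wins 4–3.
A vs C: A wins 5–2.
A vs D: A wins 4–3.
B vs C: B wins 4–3.
B vs D: D wins 4–3.
C vs D: D wins 5–2.
A beats each rival — B (4–3), C (5–2), D (4–3) — so A is the Condorcet winner.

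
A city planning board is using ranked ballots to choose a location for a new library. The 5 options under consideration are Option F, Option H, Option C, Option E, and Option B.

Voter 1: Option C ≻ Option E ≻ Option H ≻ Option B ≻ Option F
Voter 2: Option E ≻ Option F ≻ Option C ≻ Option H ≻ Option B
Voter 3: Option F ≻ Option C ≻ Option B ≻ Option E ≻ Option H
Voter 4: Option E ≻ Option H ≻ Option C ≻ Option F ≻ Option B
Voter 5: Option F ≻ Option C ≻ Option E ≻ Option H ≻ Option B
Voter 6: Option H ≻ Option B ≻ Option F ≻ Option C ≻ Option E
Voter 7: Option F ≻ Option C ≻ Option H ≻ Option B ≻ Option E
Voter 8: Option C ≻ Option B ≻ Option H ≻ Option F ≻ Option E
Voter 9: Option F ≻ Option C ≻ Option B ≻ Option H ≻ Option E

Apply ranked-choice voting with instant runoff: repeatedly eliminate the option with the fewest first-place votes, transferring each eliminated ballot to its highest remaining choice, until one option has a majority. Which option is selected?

Round 1: Option F 4, Option C 2, Option E 2, Option H 1, Option B 0. Option B has the fewest and is eliminated.
Round 2: Option F 4, Option C 2, Option E 2, Option H 1. Option H has the fewest and is eliminated.
Round 3: Option F 5, Option C 2, Option E 2. Option F has a majority.

Option F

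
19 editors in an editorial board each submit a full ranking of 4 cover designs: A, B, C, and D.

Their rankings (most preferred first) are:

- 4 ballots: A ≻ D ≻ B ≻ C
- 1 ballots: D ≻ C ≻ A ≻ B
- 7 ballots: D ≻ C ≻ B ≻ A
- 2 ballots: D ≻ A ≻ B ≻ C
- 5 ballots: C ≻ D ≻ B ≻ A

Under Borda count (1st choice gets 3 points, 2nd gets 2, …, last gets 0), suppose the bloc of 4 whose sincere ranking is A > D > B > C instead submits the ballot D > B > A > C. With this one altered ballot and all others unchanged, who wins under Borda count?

D

Borda totals with the altered ballot: A 9, B 22, C 31, D 52.
The winner is unchanged: still D.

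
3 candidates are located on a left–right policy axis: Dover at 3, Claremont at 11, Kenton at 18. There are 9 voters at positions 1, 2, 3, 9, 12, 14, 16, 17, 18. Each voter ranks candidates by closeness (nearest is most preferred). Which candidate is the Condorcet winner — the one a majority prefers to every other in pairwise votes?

Claremont

With single-peaked preferences on a line, the Condorcet winner is the candidate closest to the median voter.
The median voter (position 12) is closest to Claremont at 11.
Check: Claremont vs Kenton — voters closer to Claremont: 6 of 9.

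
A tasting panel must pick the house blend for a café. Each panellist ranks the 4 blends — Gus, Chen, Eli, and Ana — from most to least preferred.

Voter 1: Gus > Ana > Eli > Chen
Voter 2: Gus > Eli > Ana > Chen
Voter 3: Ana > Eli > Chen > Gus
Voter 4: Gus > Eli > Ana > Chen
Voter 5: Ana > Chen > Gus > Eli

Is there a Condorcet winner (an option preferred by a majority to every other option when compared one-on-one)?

Yes

Head-to-head results (5 voters total):
Gus vs Chen: Gus wins 3–2.
Gus vs Eli: Gus wins 4–1.
Gus vs Ana: Gus wins 3–2.
Chen vs Eli: Eli wins 4–1.
Chen vs Ana: Ana wins 5–0.
Eli vs Ana: Ana wins 3–2.
Gus beats each rival — Chen (3–2), Eli (4–1), Ana (3–2) — so Gus is the Condorcet winner.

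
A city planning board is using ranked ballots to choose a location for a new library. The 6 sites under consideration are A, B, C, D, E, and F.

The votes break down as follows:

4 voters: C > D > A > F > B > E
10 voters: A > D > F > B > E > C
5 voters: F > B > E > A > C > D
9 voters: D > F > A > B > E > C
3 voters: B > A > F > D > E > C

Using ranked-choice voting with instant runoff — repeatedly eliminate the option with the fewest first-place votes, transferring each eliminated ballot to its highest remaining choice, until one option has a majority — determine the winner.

Round 1: A 10, D 9, F 5, C 4, B 3, E 0. E has the fewest and is eliminated.
Round 2: A 10, D 9, F 5, C 4, B 3. B has the fewest and is eliminated.
Round 3: A 13, D 9, F 5, C 4. C has the fewest and is eliminated.
Round 4: A 13, D 13, F 5. F has the fewest and is eliminated.
Round 5: A 18, D 13. A has a majority.

A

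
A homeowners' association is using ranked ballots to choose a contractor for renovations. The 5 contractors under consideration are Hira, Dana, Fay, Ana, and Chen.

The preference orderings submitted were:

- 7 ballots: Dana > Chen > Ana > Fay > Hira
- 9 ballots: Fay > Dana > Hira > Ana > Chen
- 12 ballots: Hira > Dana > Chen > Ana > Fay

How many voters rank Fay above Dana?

Ballots ranking Fay above Dana: 9.
Ballots ranking Dana above Fay: 7+12 = 19.
So 9 of 28 voters prefer Fay to Dana.

9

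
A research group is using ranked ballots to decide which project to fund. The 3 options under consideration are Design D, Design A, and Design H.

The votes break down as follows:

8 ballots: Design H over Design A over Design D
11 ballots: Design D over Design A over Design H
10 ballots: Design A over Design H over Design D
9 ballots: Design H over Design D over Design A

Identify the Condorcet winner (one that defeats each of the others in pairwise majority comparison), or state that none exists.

None — there is no Condorcet winner

Head-to-head results (38 voters total):
Design D vs Design A: Design D wins 20–18.
Design D vs Design H: Design H wins 27–11.
Design A vs Design H: Design A wins 21–17.
No candidate beats all others: Design D beats Design A beats Design H beats Design D, a majority cycle.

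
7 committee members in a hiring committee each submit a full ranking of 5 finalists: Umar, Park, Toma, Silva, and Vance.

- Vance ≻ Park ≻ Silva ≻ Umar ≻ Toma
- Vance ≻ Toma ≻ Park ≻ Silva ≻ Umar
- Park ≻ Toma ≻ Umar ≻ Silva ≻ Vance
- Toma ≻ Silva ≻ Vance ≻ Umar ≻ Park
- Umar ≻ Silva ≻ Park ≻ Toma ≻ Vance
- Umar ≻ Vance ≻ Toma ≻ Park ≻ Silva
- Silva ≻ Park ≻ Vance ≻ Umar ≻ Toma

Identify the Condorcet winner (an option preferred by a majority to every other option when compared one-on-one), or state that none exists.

There is no Condorcet winner

Head-to-head results (7 voters total):
Umar vs Park: Park wins 4–3.
Umar vs Toma: Umar wins 4–3.
Umar vs Silva: Silva wins 4–3.
Umar vs Vance: Vance wins 4–3.
Park vs Toma: Park wins 4–3.
Park vs Silva: Park wins 4–3.
Park vs Vance: Vance wins 4–3.
Toma vs Silva: Toma wins 4–3.
Toma vs Vance: Vance wins 4–3.
Silva vs Vance: Silva wins 4–3.
No candidate beats all others: Umar beats Toma beats Silva beats Umar, a majority cycle.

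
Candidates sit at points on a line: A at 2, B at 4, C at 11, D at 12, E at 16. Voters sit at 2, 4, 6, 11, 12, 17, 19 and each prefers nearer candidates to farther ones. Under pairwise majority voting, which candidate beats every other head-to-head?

With single-peaked preferences on a line, the Condorcet winner is the candidate closest to the median voter.
The median voter (position 11) is closest to C at 11.
Check: C vs E — voters closer to C: 5 of 7.

C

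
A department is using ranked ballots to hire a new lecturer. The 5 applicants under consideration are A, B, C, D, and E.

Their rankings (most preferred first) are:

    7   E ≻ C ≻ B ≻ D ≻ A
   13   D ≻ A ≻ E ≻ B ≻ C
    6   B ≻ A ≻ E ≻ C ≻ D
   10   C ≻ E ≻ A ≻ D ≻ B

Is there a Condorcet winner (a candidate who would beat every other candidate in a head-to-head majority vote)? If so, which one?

Head-to-head results (36 voters total):
A vs B: A wins 23–13.
A vs C: A wins 19–17.
A vs D: D wins 20–16.
A vs E: A wins 19–17.
B vs C: B wins 19–17.
B vs D: D wins 23–13.
B vs E: E wins 30–6.
C vs D: C wins 23–13.
C vs E: E wins 26–10.
D vs E: E wins 23–13.
No candidate beats all others: A beats C beats D beats A, a majority cycle.

None — there is no Condorcet winner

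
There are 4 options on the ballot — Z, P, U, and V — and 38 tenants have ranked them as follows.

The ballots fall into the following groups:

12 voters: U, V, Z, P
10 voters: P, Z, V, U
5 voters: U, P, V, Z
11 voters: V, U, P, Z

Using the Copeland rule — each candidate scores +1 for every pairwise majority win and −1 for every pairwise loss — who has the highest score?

Pairwise results:
  Z vs P: P wins 26–12.
  Z vs U: U wins 28–10.
  Z vs V: V wins 28–10.
  P vs U: U wins 28–10.
  P vs V: V wins 23–15.
  U vs V: V wins 21–17.
Copeland scores (wins − losses):
  Z: 0 − 3 = -3
  P: 1 − 2 = -1
  U: 2 − 1 = 1
  V: 3 − 0 = 3
V has the best Copeland score.

V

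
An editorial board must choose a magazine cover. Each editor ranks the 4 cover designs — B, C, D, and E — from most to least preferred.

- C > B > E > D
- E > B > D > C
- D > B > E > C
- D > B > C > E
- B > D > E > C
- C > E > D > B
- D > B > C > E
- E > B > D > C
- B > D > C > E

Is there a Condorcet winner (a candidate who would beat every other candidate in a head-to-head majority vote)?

Head-to-head results (9 voters total):
B vs C: B wins 7–2.
B vs D: B wins 5–4.
B vs E: B wins 6–3.
C vs D: D wins 7–2.
C vs E: C wins 5–4.
D vs E: D wins 5–4.
B beats each rival — C (7–2), D (5–4), E (6–3) — so B is the Condorcet winner.

Yes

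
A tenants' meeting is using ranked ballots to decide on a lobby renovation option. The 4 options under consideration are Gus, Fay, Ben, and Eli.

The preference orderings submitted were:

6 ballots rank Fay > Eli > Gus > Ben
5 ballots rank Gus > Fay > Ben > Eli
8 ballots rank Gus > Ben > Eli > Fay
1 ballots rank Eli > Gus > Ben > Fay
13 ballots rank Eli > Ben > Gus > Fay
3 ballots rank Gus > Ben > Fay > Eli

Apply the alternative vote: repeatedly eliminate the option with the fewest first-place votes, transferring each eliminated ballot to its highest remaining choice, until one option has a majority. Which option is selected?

Eli

Round 1: Gus 16, Eli 14, Fay 6, Ben 0. Ben has the fewest and is eliminated.
Round 2: Gus 16, Eli 14, Fay 6. Fay has the fewest and is eliminated.
Round 3: Eli 20, Gus 16. Eli has a majority.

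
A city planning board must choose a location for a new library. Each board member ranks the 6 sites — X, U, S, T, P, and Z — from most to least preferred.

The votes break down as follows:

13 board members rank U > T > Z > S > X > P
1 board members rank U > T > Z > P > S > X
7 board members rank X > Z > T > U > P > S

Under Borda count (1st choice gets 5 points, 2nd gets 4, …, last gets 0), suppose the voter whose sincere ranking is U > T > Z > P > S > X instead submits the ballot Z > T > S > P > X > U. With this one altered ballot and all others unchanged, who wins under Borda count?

Borda totals with the altered ballot: X 49, U 79, S 29, T 77, P 9, Z 72.
The winner is unchanged: still U.

U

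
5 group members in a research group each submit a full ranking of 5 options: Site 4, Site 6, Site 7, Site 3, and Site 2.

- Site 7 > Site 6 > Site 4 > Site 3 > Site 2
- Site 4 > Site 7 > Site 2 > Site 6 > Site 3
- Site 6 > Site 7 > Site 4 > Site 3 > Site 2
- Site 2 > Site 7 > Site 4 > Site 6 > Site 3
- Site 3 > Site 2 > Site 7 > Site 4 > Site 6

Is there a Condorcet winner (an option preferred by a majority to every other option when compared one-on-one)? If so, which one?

Site 7

Head-to-head results (5 voters total):
Site 4 vs Site 6: Site 4 wins 3–2.
Site 4 vs Site 7: Site 7 wins 4–1.
Site 4 vs Site 3: Site 4 wins 4–1.
Site 4 vs Site 2: Site 4 wins 3–2.
Site 6 vs Site 7: Site 7 wins 4–1.
Site 6 vs Site 3: Site 6 wins 4–1.
Site 6 vs Site 2: Site 2 wins 3–2.
Site 7 vs Site 3: Site 7 wins 4–1.
Site 7 vs Site 2: Site 7 wins 3–2.
Site 3 vs Site 2: Site 3 wins 3–2.
Site 7 beats each rival — Site 4 (4–1), Site 6 (4–1), Site 3 (4–1), Site 2 (3–2) — so Site 7 is the Condorcet winner.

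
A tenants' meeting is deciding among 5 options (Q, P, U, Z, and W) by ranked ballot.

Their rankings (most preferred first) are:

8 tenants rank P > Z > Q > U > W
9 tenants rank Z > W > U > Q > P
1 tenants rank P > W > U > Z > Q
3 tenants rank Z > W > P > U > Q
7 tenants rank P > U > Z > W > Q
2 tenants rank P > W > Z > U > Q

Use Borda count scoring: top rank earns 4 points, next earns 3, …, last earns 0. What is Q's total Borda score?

Borda scores:
  Q: 8·2 + 9·1 + 0 + 3·0 + 7·0 + 2·0 = 25
  P: 8·4 + 9·0 + 4 + 3·2 + 7·4 + 2·4 = 78
  U: 8·1 + 9·2 + 2 + 3·1 + 7·3 + 2·1 = 54
  Z: 8·3 + 9·4 + 1 + 3·4 + 7·2 + 2·2 = 91
  W: 8·0 + 9·3 + 3 + 3·3 + 7·1 + 2·3 = 52

25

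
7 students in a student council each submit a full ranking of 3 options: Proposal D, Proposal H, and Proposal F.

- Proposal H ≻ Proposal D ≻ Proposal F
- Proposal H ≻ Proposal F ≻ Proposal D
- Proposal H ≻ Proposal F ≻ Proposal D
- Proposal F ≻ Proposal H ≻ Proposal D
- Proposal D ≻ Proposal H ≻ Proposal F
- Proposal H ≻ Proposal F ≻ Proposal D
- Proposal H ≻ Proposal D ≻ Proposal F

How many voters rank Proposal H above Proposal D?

6

Ballots ranking Proposal H above Proposal D: 6.
Ballots ranking Proposal D above Proposal H: 1.
So 6 of 7 voters prefer Proposal H to Proposal D.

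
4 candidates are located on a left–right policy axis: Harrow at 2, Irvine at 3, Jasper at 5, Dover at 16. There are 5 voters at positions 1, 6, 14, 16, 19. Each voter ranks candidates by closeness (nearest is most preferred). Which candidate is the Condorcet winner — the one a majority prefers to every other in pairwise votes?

Dover

With single-peaked preferences on a line, the Condorcet winner is the candidate closest to the median voter.
The median voter (position 14) is closest to Dover at 16.
Check: Dover vs Jasper — voters closer to Dover: 3 of 5.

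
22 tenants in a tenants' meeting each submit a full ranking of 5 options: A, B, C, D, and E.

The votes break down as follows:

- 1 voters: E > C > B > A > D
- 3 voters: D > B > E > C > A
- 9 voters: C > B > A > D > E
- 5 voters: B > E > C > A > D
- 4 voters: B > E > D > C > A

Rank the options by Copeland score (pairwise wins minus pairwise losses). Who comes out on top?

Pairwise results:
  A vs B: B wins 22–0.
  A vs C: C wins 22–0.
  A vs D: A wins 15–7.
  A vs E: E wins 13–9.
  B vs C: B wins 12–10.
  B vs D: B wins 19–3.
  B vs E: B wins 21–1.
  C vs D: C wins 15–7.
  C vs E: E wins 13–9.
  D vs E: D wins 12–10.
Copeland scores (wins − losses):
  A: 1 − 3 = -2
  B: 4 − 0 = 4
  C: 2 − 2 = 0
  D: 1 − 3 = -2
  E: 2 − 2 = 0
B has the best Copeland score.

B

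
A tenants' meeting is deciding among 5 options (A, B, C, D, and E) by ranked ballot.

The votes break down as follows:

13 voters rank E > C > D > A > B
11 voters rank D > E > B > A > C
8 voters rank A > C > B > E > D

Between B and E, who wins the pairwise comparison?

E

Ballots ranking B above E: 8.
Ballots ranking E above B: 13+11 = 24.
E wins the head-to-head, 24–8.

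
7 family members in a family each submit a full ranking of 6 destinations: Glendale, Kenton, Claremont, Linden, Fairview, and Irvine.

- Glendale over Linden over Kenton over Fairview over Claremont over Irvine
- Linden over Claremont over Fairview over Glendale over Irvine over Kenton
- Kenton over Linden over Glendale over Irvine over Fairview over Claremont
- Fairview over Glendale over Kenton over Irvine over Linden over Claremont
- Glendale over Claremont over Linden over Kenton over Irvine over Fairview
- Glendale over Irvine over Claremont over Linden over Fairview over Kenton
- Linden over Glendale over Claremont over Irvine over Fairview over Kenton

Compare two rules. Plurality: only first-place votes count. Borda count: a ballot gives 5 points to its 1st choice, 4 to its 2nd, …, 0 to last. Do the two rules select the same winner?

Yes

Plurality first-place counts: Glendale 3, Kenton 1, Claremont 0, Linden 2, Fairview 1, Irvine 0 → Glendale.
Borda totals: Glendale 28, Kenton 13, Claremont 15, Linden 24, Fairview 13, Irvine 12 → Glendale.
The two rules agree on Glendale.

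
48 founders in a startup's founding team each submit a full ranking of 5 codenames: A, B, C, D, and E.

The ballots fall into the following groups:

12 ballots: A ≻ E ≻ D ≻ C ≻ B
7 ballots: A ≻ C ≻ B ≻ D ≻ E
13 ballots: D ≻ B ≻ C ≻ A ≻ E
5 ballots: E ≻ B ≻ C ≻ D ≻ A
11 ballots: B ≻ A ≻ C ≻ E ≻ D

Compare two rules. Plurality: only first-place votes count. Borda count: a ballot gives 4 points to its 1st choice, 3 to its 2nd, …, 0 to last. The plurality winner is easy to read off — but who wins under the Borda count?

A

Plurality first-place counts: A 19, B 11, C 0, D 13, E 5 → A.
Borda totals: A 122, B 112, C 91, D 88, E 67 → A.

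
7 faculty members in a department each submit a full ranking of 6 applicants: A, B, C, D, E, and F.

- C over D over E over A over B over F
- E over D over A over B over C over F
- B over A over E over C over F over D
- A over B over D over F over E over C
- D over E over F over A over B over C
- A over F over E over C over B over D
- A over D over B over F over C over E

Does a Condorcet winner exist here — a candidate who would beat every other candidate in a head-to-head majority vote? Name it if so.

A

Head-to-head results (7 voters total):
A vs B: A wins 6–1.
A vs C: A wins 6–1.
A vs D: A wins 4–3.
A vs E: A wins 4–3.
A vs F: A wins 6–1.
B vs C: B wins 5–2.
B vs D: D wins 4–3.
B vs E: E wins 4–3.
B vs F: B wins 5–2.
C vs D: D wins 4–3.
C vs E: E wins 5–2.
C vs F: F wins 4–3.
D vs E: D wins 4–3.
D vs F: D wins 5–2.
E vs F: E wins 4–3.
A beats each rival — B (6–1), C (6–1), D (4–3), E (4–3), F (6–1) — so A is the Condorcet winner.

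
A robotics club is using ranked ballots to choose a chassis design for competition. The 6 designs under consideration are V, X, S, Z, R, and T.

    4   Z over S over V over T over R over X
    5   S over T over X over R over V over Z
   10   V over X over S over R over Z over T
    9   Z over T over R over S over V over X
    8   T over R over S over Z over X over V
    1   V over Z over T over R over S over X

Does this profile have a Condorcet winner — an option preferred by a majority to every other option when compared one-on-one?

Head-to-head results (37 voters total):
V vs X: V wins 24–13.
V vs S: S wins 26–11.
V vs Z: Z wins 21–16.
V vs R: R wins 22–15.
V vs T: T wins 22–15.
X vs S: S wins 27–10.
X vs Z: Z wins 22–15.
X vs R: R wins 22–15.
X vs T: T wins 27–10.
S vs Z: S wins 23–14.
S vs R: S wins 19–18.
S vs T: S wins 19–18.
Z vs R: R wins 23–14.
Z vs T: Z wins 24–13.
R vs T: T wins 27–10.
S beats each rival — V (26–11), X (27–10), Z (23–14), R (19–18), T (19–18) — so S is the Condorcet winner.

Yes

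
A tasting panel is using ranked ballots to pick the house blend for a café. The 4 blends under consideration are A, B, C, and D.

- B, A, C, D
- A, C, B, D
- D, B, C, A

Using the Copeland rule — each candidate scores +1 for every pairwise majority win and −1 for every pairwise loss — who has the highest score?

B

Pairwise results:
  A vs B: B wins 2–1.
  A vs C: A wins 2–1.
  A vs D: A wins 2–1.
  B vs C: B wins 2–1.
  B vs D: B wins 2–1.
  C vs D: C wins 2–1.
Copeland scores (wins − losses):
  A: 2 − 1 = 1
  B: 3 − 0 = 3
  C: 1 − 2 = -1
  D: 0 − 3 = -3
B has the best Copeland score.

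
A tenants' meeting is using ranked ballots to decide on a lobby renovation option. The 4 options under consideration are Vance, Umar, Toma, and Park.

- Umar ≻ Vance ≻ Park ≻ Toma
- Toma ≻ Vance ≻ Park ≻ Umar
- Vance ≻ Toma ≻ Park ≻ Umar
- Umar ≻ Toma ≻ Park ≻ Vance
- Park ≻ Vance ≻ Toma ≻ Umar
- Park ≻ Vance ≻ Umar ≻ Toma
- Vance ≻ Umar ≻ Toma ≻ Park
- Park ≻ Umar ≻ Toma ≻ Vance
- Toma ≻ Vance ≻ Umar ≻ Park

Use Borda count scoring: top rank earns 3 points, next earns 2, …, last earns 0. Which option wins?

Vance

Borda scores:
  Vance: 2 + 2 + 3 + 0 + 2 + 2 + 3 + 0 + 2 = 16
  Umar: 3 + 0 + 0 + 3 + 0 + 1 + 2 + 2 + 1 = 12
  Toma: 0 + 3 + 2 + 2 + 1 + 0 + 1 + 1 + 3 = 13
  Park: 1 + 1 + 1 + 1 + 3 + 3 + 0 + 3 + 0 = 13
Vance has the highest total.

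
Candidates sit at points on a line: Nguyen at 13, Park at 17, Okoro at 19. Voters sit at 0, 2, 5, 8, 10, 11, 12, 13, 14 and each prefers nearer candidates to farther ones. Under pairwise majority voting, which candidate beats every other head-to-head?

With single-peaked preferences on a line, the Condorcet winner is the candidate closest to the median voter.
The median voter (position 10) is closest to Nguyen at 13.
Check: Nguyen vs Park — voters closer to Nguyen: 9 of 9.

Nguyen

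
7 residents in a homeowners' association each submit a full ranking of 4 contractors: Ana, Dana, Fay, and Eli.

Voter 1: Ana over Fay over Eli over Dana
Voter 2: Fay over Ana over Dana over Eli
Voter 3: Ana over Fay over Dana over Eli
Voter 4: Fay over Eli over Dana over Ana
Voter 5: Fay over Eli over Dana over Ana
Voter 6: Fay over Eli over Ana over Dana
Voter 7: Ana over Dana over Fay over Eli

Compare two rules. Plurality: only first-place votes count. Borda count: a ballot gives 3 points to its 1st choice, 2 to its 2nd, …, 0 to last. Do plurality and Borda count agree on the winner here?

Yes

Plurality first-place counts: Ana 3, Dana 0, Fay 4, Eli 0 → Fay.
Borda totals: Ana 12, Dana 6, Fay 17, Eli 7 → Fay.
The two rules agree on Fay.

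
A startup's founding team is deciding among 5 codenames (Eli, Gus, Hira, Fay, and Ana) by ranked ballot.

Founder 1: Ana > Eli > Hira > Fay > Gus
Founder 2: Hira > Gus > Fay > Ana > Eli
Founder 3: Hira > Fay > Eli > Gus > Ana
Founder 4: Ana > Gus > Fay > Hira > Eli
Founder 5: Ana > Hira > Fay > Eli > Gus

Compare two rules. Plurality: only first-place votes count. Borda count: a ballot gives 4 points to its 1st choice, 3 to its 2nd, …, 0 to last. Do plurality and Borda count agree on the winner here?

Plurality first-place counts: Eli 0, Gus 0, Hira 2, Fay 0, Ana 3 → Ana.
Borda totals: Eli 6, Gus 7, Hira 14, Fay 10, Ana 13 → Hira.
The two rules disagree: plurality picks Ana, Borda picks Hira.

No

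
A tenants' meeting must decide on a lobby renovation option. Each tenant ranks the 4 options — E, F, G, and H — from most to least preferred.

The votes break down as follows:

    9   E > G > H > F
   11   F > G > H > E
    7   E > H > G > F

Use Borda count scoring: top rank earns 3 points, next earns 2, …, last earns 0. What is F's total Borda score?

33

Borda scores:
  E: 9·3 + 11·0 + 7·3 = 48
  F: 9·0 + 11·3 + 7·0 = 33
  G: 9·2 + 11·2 + 7·1 = 47
  H: 9·1 + 11·1 + 7·2 = 34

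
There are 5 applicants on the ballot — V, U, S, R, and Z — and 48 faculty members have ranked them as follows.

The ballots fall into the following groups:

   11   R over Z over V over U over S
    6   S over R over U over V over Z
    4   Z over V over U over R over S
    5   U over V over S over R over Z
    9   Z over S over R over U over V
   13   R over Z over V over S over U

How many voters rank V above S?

33

Ballots ranking V above S: 11+4+5+13 = 33.
Ballots ranking S above V: 6+9 = 15.
So 33 of 48 voters prefer V to S.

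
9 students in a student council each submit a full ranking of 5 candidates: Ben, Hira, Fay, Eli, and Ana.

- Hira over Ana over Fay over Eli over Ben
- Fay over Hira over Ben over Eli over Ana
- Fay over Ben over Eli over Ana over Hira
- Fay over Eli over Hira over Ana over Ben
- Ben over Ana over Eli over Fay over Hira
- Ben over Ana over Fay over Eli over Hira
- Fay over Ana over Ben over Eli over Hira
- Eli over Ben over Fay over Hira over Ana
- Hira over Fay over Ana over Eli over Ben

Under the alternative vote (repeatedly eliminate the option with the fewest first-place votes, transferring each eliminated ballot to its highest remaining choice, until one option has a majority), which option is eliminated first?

Ana

Round 1: Fay 4, Ben 2, Hira 2, Eli 1, Ana 0. Ana has the fewest and is eliminated.
Round 2: Fay 4, Ben 2, Hira 2, Eli 1. Eli has the fewest and is eliminated.
Round 3: Fay 4, Ben 3, Hira 2. Hira has the fewest and is eliminated.
Round 4: Fay 6, Ben 3. Fay has a majority.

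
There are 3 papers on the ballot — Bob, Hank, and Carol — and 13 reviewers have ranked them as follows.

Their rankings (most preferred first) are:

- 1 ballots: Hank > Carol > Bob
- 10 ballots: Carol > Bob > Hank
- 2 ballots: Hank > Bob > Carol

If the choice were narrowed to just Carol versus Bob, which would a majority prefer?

Carol

Ballots ranking Carol above Bob: 1+10 = 11.
Ballots ranking Bob above Carol: 2.
Carol wins the head-to-head, 11–2.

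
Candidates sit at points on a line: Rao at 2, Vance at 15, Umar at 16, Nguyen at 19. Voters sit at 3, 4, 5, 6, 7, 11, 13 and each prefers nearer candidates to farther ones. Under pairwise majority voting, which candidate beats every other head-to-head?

Rao

With single-peaked preferences on a line, the Condorcet winner is the candidate closest to the median voter.
The median voter (position 6) is closest to Rao at 2.
Check: Rao vs Umar — voters closer to Rao: 5 of 7.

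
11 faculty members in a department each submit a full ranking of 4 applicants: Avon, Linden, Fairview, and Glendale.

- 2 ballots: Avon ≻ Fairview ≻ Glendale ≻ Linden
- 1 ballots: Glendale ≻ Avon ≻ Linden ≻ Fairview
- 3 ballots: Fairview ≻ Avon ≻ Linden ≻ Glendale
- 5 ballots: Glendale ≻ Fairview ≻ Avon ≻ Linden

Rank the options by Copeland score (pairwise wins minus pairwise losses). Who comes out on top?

Pairwise results:
  Avon vs Linden: Avon wins 11–0.
  Avon vs Fairview: Fairview wins 8–3.
  Avon vs Glendale: Glendale wins 6–5.
  Linden vs Fairview: Fairview wins 10–1.
  Linden vs Glendale: Glendale wins 8–3.
  Fairview vs Glendale: Glendale wins 6–5.
Copeland scores (wins − losses):
  Avon: 1 − 2 = -1
  Linden: 0 − 3 = -3
  Fairview: 2 − 1 = 1
  Glendale: 3 − 0 = 3
Glendale has the best Copeland score.

Glendale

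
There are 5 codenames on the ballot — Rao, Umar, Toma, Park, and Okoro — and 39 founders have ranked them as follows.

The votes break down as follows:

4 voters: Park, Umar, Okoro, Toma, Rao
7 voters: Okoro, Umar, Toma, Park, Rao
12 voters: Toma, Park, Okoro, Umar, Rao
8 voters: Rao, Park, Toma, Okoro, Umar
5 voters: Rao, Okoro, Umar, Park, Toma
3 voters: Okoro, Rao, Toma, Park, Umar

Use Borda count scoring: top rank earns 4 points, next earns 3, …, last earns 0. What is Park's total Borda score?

Borda scores:
  Rao: 4·0 + 7·0 + 12·0 + 8·4 + 5·4 + 3·3 = 61
  Umar: 4·3 + 7·3 + 12·1 + 8·0 + 5·2 + 3·0 = 55
  Toma: 4·1 + 7·2 + 12·4 + 8·2 + 5·0 + 3·2 = 88
  Park: 4·4 + 7·1 + 12·3 + 8·3 + 5·1 + 3·1 = 91
  Okoro: 4·2 + 7·4 + 12·2 + 8·1 + 5·3 + 3·4 = 95

91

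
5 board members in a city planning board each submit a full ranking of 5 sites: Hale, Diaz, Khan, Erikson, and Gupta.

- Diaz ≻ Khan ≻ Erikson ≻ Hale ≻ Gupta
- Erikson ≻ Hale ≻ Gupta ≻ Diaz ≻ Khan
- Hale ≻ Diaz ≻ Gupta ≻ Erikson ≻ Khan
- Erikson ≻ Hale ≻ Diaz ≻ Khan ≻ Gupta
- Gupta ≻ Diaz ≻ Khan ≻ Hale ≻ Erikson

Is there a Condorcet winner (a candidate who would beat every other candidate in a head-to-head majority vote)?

No

Head-to-head results (5 voters total):
Hale vs Diaz: Hale wins 3–2.
Hale vs Khan: Hale wins 3–2.
Hale vs Erikson: Erikson wins 3–2.
Hale vs Gupta: Hale wins 4–1.
Diaz vs Khan: Diaz wins 5–0.
Diaz vs Erikson: Diaz wins 3–2.
Diaz vs Gupta: Diaz wins 3–2.
Khan vs Erikson: Erikson wins 3–2.
Khan vs Gupta: Gupta wins 3–2.
Erikson vs Gupta: Erikson wins 3–2.
No candidate beats all others: Hale beats Diaz beats Erikson beats Hale, a majority cycle.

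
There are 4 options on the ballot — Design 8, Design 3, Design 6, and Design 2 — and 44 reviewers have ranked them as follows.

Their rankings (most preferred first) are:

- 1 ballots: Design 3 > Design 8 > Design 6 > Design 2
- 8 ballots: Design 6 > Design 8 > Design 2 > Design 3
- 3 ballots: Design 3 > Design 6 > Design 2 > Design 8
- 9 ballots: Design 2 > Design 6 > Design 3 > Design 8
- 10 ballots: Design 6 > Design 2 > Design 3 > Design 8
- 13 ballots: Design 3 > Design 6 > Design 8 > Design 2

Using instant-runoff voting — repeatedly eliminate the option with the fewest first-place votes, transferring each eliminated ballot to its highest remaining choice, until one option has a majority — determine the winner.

Design 6

Round 1: Design 6 18, Design 3 17, Design 2 9, Design 8 0. Design 8 has the fewest and is eliminated.
Round 2: Design 6 18, Design 3 17, Design 2 9. Design 2 has the fewest and is eliminated.
Round 3: Design 6 27, Design 3 17. Design 6 has a majority.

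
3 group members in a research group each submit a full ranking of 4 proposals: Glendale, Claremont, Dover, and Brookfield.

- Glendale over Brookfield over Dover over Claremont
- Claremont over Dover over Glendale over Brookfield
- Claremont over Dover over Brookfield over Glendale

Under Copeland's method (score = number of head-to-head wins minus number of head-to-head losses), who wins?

Pairwise results:
  Glendale vs Claremont: Claremont wins 2–1.
  Glendale vs Dover: Dover wins 2–1.
  Glendale vs Brookfield: Glendale wins 2–1.
  Claremont vs Dover: Claremont wins 2–1.
  Claremont vs Brookfield: Claremont wins 2–1.
  Dover vs Brookfield: Dover wins 2–1.
Copeland scores (wins − losses):
  Glendale: 1 − 2 = -1
  Claremont: 3 − 0 = 3
  Dover: 2 − 1 = 1
  Brookfield: 0 − 3 = -3
Claremont has the best Copeland score.

Claremont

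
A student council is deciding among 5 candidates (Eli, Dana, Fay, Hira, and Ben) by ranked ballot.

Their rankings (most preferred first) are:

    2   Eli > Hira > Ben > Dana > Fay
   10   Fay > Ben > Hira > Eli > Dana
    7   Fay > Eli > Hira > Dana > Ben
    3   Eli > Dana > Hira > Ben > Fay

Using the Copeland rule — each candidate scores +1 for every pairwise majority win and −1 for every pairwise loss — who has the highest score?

Fay

Pairwise results:
  Eli vs Dana: Eli wins 22–0.
  Eli vs Fay: Fay wins 17–5.
  Eli vs Hira: Eli wins 12–10.
  Eli vs Ben: Eli wins 12–10.
  Dana vs Fay: Fay wins 17–5.
  Dana vs Hira: Hira wins 19–3.
  Dana vs Ben: Ben wins 12–10.
  Fay vs Hira: Fay wins 17–5.
  Fay vs Ben: Fay wins 17–5.
  Hira vs Ben: Hira wins 12–10.
Copeland scores (wins − losses):
  Eli: 3 − 1 = 2
  Dana: 0 − 4 = -4
  Fay: 4 − 0 = 4
  Hira: 2 − 2 = 0
  Ben: 1 − 3 = -2
Fay has the best Copeland score.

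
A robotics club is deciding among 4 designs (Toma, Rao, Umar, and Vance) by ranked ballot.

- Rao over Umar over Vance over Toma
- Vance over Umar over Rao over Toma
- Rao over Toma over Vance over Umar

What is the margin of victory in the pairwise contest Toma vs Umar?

1

Ballots ranking Toma above Umar: 1.
Ballots ranking Umar above Toma: 2.
Umar wins 2–1, a margin of 1.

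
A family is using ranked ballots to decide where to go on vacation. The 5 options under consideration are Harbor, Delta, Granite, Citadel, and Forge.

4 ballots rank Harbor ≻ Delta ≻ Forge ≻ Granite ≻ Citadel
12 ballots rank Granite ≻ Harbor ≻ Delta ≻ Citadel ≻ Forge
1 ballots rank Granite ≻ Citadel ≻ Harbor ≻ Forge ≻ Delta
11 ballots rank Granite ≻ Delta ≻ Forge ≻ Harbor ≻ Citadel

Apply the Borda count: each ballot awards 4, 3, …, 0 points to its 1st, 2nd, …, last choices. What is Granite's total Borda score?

Borda scores:
  Harbor: 4·4 + 12·3 + 2 + 11·1 = 65
  Delta: 4·3 + 12·2 + 0 + 11·3 = 69
  Granite: 4·1 + 12·4 + 4 + 11·4 = 100
  Citadel: 4·0 + 12·1 + 3 + 11·0 = 15
  Forge: 4·2 + 12·0 + 1 + 11·2 = 31

100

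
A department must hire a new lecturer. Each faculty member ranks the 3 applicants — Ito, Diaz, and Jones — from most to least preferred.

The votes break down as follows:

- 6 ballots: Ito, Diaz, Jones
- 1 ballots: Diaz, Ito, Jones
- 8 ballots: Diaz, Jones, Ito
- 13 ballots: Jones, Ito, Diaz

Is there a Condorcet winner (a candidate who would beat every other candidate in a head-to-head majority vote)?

Head-to-head results (28 voters total):
Ito vs Diaz: Ito wins 19–9.
Ito vs Jones: Jones wins 21–7.
Diaz vs Jones: Diaz wins 15–13.
No candidate beats all others: Ito beats Diaz beats Jones beats Ito, a majority cycle.

No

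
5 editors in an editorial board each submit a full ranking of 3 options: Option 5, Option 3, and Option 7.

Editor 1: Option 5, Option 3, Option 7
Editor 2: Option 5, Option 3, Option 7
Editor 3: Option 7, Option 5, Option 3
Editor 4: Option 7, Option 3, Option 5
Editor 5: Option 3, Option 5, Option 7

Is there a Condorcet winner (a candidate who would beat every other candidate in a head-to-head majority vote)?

Head-to-head results (5 voters total):
Option 5 vs Option 3: Option 5 wins 3–2.
Option 5 vs Option 7: Option 5 wins 3–2.
Option 3 vs Option 7: Option 3 wins 3–2.
Option 5 beats each rival — Option 3 (3–2), Option 7 (3–2) — so Option 5 is the Condorcet winner.

Yes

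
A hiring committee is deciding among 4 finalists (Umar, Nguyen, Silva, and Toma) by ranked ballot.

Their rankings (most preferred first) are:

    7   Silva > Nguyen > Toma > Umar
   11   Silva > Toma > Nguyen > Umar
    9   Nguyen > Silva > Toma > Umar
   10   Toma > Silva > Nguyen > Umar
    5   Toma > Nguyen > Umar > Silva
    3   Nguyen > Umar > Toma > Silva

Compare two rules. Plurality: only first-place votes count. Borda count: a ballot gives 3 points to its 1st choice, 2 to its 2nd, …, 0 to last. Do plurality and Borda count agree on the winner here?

Yes

Plurality first-place counts: Umar 0, Nguyen 12, Silva 18, Toma 15 → Silva.
Borda totals: Umar 11, Nguyen 81, Silva 92, Toma 86 → Silva.
The two rules agree on Silva.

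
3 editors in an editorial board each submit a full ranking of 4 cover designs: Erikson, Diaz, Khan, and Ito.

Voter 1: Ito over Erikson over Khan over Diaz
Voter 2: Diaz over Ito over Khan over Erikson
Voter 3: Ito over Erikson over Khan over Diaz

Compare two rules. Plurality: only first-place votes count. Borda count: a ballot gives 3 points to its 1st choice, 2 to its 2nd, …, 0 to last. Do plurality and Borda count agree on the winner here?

Yes

Plurality first-place counts: Erikson 0, Diaz 1, Khan 0, Ito 2 → Ito.
Borda totals: Erikson 4, Diaz 3, Khan 3, Ito 8 → Ito.
The two rules agree on Ito.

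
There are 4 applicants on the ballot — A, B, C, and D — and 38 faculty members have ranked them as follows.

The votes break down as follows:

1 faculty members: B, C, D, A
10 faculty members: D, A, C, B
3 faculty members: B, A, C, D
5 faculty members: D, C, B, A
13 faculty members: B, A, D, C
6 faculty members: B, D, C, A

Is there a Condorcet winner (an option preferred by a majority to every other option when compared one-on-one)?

Yes

Head-to-head results (38 voters total):
A vs B: B wins 28–10.
A vs C: A wins 26–12.
A vs D: D wins 22–16.
B vs C: B wins 23–15.
B vs D: B wins 23–15.
C vs D: D wins 34–4.
B beats each rival — A (28–10), C (23–15), D (23–15) — so B is the Condorcet winner.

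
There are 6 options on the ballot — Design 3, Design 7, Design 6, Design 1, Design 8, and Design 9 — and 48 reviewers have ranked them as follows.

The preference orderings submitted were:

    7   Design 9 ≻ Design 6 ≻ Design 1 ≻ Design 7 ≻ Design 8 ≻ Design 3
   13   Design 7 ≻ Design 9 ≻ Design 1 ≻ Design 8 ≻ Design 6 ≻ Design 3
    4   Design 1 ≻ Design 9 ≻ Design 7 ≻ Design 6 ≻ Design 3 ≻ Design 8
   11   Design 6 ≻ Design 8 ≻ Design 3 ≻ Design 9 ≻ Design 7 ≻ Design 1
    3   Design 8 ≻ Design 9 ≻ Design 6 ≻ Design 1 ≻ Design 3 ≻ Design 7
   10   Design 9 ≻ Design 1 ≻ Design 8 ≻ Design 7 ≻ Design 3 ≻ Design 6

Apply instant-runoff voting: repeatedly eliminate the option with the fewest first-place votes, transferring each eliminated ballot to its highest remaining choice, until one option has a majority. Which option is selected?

Design 9

Round 1: Design 9 17, Design 7 13, Design 6 11, Design 1 4, Design 8 3, Design 3 0. Design 3 has the fewest and is eliminated.
Round 2: Design 9 17, Design 7 13, Design 6 11, Design 1 4, Design 8 3. Design 8 has the fewest and is eliminated.
Round 3: Design 9 20, Design 7 13, Design 6 11, Design 1 4. Design 1 has the fewest and is eliminated.
Round 4: Design 9 24, Design 7 13, Design 6 11. Design 6 has the fewest and is eliminated.
Round 5: Design 9 35, Design 7 13. Design 9 has a majority.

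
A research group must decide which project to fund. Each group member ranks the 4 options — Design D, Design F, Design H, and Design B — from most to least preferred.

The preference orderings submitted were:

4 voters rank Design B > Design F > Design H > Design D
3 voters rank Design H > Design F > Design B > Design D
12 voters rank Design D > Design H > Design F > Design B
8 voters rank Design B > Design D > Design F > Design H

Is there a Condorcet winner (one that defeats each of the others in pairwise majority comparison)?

Head-to-head results (27 voters total):
Design D vs Design F: Design D wins 20–7.
Design D vs Design H: Design D wins 20–7.
Design D vs Design B: Design B wins 15–12.
Design F vs Design H: Design H wins 15–12.
Design F vs Design B: Design F wins 15–12.
Design H vs Design B: Design H wins 15–12.
No candidate beats all others: Design D beats Design F beats Design B beats Design D, a majority cycle.

No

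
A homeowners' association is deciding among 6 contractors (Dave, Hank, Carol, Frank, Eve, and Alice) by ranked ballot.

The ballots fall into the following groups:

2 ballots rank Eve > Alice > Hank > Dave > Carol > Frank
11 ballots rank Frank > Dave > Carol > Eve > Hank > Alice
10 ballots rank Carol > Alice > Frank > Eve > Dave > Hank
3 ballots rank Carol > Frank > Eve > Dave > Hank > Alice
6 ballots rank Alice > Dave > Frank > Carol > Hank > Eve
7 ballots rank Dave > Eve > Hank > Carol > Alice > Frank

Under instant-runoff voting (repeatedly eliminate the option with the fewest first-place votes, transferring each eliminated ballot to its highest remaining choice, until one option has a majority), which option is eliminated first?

Hank

Round 1: Carol 13, Frank 11, Dave 7, Alice 6, Eve 2, Hank 0. Hank has the fewest and is eliminated.
Round 2: Carol 13, Frank 11, Dave 7, Alice 6, Eve 2. Eve has the fewest and is eliminated.
Round 3: Carol 13, Frank 11, Alice 8, Dave 7. Dave has the fewest and is eliminated.
Round 4: Carol 20, Frank 11, Alice 8. Carol has a majority.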